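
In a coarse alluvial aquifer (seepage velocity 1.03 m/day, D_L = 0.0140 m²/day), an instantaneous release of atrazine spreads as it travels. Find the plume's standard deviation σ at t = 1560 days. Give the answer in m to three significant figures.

Dispersive spreading gives a Gaussian with σ² = 2Dt; advection only shifts the center.
σ = √(2 × 0.0140 × 1560) = 6.61 m.

6.61 m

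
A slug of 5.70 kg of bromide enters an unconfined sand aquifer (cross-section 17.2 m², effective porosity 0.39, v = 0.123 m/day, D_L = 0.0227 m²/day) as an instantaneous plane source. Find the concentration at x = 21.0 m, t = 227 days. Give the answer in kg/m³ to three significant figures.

0.0103 kg/m³

For an instantaneous plane source, C(x,t) = M/(n_e·A·√(4πDt)) · exp(−(x−vt)²/(4Dt)), with n_e·A the pore (flow) area.
Plume center vt = 0.123 × 227 = 27.921 m, so the well at 21.0 m is 6.921 m upgradient of the peak.
√(4πDt) = 8.047 m, giving peak height M/(n_e·A·√(4πDt)) = 5.70/(0.39 × 17.2 × 8.047) = 0.1056 kg/m³.
(x−vt)²/(4Dt) = (-6.921)²/(4 × 0.0227 × 227) = 2.324; exp(−2.324) = 0.09788.
C = 0.1056 × 0.09788 = 0.0103 kg/m³.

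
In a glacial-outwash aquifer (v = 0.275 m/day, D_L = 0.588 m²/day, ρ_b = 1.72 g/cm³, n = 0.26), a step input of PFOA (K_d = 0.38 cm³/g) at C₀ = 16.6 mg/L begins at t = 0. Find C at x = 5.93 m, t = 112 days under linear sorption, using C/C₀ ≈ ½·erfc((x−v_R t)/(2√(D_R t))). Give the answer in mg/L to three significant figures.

11.3 mg/L

Retardation factor R = 1 + ρ_b·K_d/n = 1 + 1.72 × 0.38/0.26 = 3.514.
Sorption retards both mechanisms: v_R = v/R = 0.07826 m/day, D_R = D/R = 0.1673 m²/day.
v_R·t = 0.07826 × 112 = 8.76512 m; 2√(D_R t) = 8.657 m; argument = (5.93 − 8.76512)/8.657 = -0.3275.
C = C₀ × ½·erfc(-0.3275) = 16.6 × 0.6784 = 11.3 mg/L.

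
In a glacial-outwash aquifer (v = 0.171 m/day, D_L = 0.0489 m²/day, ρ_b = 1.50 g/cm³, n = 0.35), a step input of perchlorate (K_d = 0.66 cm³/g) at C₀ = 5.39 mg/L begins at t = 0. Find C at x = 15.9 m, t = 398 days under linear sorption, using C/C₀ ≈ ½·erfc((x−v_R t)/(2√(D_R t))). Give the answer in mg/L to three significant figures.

3.89 mg/L

Retardation factor R = 1 + ρ_b·K_d/n = 1 + 1.50 × 0.66/0.35 = 3.829.
Sorption retards both mechanisms: v_R = v/R = 0.04466 m/day, D_R = D/R = 0.01277 m²/day.
v_R·t = 0.04466 × 398 = 17.77468 m; 2√(D_R t) = 4.509 m; argument = (15.9 − 17.77468)/4.509 = -0.4158.
C = C₀ × ½·erfc(-0.4158) = 5.39 × 0.7217 = 3.89 mg/L.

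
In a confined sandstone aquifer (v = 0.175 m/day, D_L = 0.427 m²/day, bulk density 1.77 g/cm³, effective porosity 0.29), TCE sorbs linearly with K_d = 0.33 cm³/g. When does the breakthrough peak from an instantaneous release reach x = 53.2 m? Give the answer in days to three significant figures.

875 days

Retardation factor R = 1 + ρ_b·K_d/n = 1 + 1.77 × 0.33/0.29 = 3.014.
Sorption retards both mechanisms: v_R = v/R = 0.05806 m/day, D_R = D/R = 0.1417 m²/day.
Peak time from v_R²t² + 2D_R t − x² = 0: t = (√(D_R² + v_R²x²) − D_R)/v_R².
√(D_R² + v_R²x²) = √(0.1417² + 0.05806² × 53.2²) = 3.092; v_R² = 0.003371.
t = (3.092 − 0.1417)/0.003371 = 875 days.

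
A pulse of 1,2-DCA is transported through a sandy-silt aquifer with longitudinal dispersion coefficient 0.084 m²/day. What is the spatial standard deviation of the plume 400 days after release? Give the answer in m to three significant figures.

8.20 m

Dispersive spreading gives a Gaussian with σ² = 2Dt; advection only shifts the center.
σ = √(2 × 0.084 × 400) = 8.20 m.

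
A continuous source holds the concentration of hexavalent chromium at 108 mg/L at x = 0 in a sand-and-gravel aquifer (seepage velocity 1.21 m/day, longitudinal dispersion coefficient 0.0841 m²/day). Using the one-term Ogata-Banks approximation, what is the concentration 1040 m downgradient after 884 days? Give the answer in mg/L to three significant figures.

107 mg/L

For a continuous step input, C/C₀ ≈ ½·erfc((x−vt)/(2√(Dt))).
vt = 1.21 × 884 = 1069.64 m and 2√(Dt) = 2√(0.0841 × 884) = 17.24 m.
Argument (x−vt)/(2√(Dt)) = (1040 − 1069.64)/17.24 = -1.719; ½·erfc(-1.719) = 0.9925.
C = 108 × 0.9925 = 107 mg/L.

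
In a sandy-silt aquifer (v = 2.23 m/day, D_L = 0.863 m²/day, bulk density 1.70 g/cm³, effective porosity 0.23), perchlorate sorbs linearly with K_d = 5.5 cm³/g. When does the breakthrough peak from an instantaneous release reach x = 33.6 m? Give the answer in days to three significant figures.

620 days

Retardation factor R = 1 + ρ_b·K_d/n = 1 + 1.70 × 5.5/0.23 = 41.65.
Sorption retards both mechanisms: v_R = v/R = 0.05354 m/day, D_R = D/R = 0.02072 m²/day.
Peak time from v_R²t² + 2D_R t − x² = 0: t = (√(D_R² + v_R²x²) − D_R)/v_R².
√(D_R² + v_R²x²) = √(0.02072² + 0.05354² × 33.6²) = 1.799; v_R² = 0.002867.
t = (1.799 − 0.02072)/0.002867 = 620 days.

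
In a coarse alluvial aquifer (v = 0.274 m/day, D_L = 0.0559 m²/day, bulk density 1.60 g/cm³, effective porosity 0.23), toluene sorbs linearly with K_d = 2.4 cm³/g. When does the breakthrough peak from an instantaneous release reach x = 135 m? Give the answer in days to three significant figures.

8710 days

Retardation factor R = 1 + ρ_b·K_d/n = 1 + 1.60 × 2.4/0.23 = 17.70.
Sorption retards both mechanisms: v_R = v/R = 0.01548 m/day, D_R = D/R = 0.003158 m²/day.
Peak time from v_R²t² + 2D_R t − x² = 0: t = (√(D_R² + v_R²x²) − D_R)/v_R².
√(D_R² + v_R²x²) = √(0.003158² + 0.01548² × 135²) = 2.090; v_R² = 0.0002396.
t = (2.090 − 0.003158)/0.0002396 = 8710 days.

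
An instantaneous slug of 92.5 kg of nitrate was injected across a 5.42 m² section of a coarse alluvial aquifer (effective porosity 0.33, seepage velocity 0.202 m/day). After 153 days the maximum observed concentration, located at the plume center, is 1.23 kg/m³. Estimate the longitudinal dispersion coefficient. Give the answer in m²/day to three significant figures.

At the plume center C_max = M/(n_e·A·√(4πDt)), so D = M²/(4πt·(n_e·A·C_max)²).
n_e·A·C_max = 0.33 × 5.42 × 1.23 = 2.200 kg/m.
D = 92.5²/(4π × 153 × 2.200²) = 0.919 m²/day.

0.919 m²/day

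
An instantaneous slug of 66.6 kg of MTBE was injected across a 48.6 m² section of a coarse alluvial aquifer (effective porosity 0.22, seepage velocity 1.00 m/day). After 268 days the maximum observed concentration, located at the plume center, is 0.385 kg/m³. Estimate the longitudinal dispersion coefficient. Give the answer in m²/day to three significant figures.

At the plume center C_max = M/(n_e·A·√(4πDt)), so D = M²/(4πt·(n_e·A·C_max)²).
n_e·A·C_max = 0.22 × 48.6 × 0.385 = 4.116 kg/m.
D = 66.6²/(4π × 268 × 4.116²) = 0.0777 m²/day.

0.0777 m²/day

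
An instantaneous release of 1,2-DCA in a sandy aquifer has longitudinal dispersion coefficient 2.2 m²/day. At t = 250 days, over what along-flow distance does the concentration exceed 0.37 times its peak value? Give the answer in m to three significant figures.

The plume is Gaussian with σ = √(2Dt) = √(2 × 2.2 × 250) = 33.17 m.
C/C_peak = exp(−Δx²/(2σ²)) = 0.37 ⇒ Δx = σ·√(−2 ln 0.37) = 33.17 × 1.410 = 46.77 m.
Width = 2Δx = 93.5 m.

93.5 m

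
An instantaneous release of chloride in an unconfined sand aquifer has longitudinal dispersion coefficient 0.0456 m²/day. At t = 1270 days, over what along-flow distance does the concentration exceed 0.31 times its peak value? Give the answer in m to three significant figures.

The plume is Gaussian with σ = √(2Dt) = √(2 × 0.0456 × 1270) = 10.76 m.
C/C_peak = exp(−Δx²/(2σ²)) = 0.31 ⇒ Δx = σ·√(−2 ln 0.31) = 10.76 × 1.530 = 16.46 m.
Width = 2Δx = 32.9 m.

32.9 m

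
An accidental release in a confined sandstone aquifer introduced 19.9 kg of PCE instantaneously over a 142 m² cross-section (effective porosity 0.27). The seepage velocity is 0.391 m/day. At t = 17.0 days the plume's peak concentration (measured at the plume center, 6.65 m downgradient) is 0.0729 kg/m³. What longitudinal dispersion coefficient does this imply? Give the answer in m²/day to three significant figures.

At the plume center C_max = M/(n_e·A·√(4πDt)), so D = M²/(4πt·(n_e·A·C_max)²).
n_e·A·C_max = 0.27 × 142 × 0.0729 = 2.795 kg/m.
D = 19.9²/(4π × 17.0 × 2.795²) = 0.237 m²/day.

0.237 m²/day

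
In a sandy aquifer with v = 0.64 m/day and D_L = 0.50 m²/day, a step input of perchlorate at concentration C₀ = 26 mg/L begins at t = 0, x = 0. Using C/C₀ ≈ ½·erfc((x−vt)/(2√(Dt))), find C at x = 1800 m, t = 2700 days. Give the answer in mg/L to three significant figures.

2.16 mg/L

For a continuous step input, C/C₀ ≈ ½·erfc((x−vt)/(2√(Dt))).
vt = 0.64 × 2700 = 1728 m and 2√(Dt) = 2√(0.50 × 2700) = 73.48 m.
Argument (x−vt)/(2√(Dt)) = (1800 − 1728)/73.48 = 0.9799; ½·erfc(0.9799) = 0.08291.
C = 26 × 0.08291 = 2.16 mg/L.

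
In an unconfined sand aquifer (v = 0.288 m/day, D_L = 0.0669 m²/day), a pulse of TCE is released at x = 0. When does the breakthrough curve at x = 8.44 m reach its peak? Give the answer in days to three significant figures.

For the 1D instantaneous-source solution, setting ∂C/∂t = 0 at fixed x gives v²t² + 2Dt − x² = 0, so t = (√(D² + v²x²) − D)/v².
√(D² + v²x²) = √(0.0669² + 0.288² × 8.44²) = 2.432; v² = 0.082944.
t = (2.432 − 0.0669)/0.082944 = 28.5 days (vs. the pure-advection estimate x/v = 29.3 d).

28.5 days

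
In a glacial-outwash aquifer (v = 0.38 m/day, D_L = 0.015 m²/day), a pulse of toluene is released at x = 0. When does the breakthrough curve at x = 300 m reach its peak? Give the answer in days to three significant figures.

For the 1D instantaneous-source solution, setting ∂C/∂t = 0 at fixed x gives v²t² + 2Dt − x² = 0, so t = (√(D² + v²x²) − D)/v².
√(D² + v²x²) = √(0.015² + 0.38² × 300²) = 114.0; v² = 0.1444.
t = (114.0 − 0.015)/0.1444 = 789 days (vs. the pure-advection estimate x/v = 789 d).

789 days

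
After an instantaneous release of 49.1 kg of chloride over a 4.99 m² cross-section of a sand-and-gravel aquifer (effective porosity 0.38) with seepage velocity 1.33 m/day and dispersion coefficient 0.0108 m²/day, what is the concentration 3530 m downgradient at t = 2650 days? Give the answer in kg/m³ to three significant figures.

For an instantaneous plane source, C(x,t) = M/(n_e·A·√(4πDt)) · exp(−(x−vt)²/(4Dt)), with n_e·A the pore (flow) area.
Plume center vt = 1.33 × 2650 = 3524.5 m, so the well at 3530 m is 5.5 m downgradient of the peak.
√(4πDt) = 18.96 m, giving peak height M/(n_e·A·√(4πDt)) = 49.1/(0.38 × 4.99 × 18.96) = 1.366 kg/m³.
(x−vt)²/(4Dt) = (5.5)²/(4 × 0.0108 × 2650) = 0.2642; exp(−0.2642) = 0.7678.
C = 1.366 × 0.7678 = 1.05 kg/m³.

1.05 kg/m³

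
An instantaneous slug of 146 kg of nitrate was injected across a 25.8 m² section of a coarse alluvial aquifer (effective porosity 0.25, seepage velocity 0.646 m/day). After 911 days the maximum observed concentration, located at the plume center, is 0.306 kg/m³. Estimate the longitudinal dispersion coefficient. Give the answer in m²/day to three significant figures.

At the plume center C_max = M/(n_e·A·√(4πDt)), so D = M²/(4πt·(n_e·A·C_max)²).
n_e·A·C_max = 0.25 × 25.8 × 0.306 = 1.974 kg/m.
D = 146²/(4π × 911 × 1.974²) = 0.478 m²/day.

0.478 m²/day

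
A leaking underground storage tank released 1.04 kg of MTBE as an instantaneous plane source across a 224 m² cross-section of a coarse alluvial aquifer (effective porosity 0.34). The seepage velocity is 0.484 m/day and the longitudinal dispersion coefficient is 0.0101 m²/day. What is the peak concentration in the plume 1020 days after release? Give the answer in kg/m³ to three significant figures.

The peak of an instantaneous 1D plume sits at x = vt; there the Gaussian factor is 1 and C_max = M/(n_e·A·√(4πDt)), where n_e·A is the pore area the mass is dissolved in.
√(4πDt) = √(4π × 0.0101 × 1020) = 11.38 m, so C_max = 1.04/(0.34 × 224 × 11.38) = 0.00120 kg/m³.

0.00120 kg/m³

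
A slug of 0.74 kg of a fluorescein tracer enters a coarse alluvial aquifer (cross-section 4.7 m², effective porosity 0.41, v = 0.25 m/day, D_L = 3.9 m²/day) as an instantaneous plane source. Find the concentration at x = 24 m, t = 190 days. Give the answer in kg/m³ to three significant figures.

0.00330 kg/m³

For an instantaneous plane source, C(x,t) = M/(n_e·A·√(4πDt)) · exp(−(x−vt)²/(4Dt)), with n_e·A the pore (flow) area.
Plume center vt = 0.25 × 190 = 47.5 m, so the well at 24 m is 23.5 m upgradient of the peak.
√(4πDt) = 96.50 m, giving peak height M/(n_e·A·√(4πDt)) = 0.74/(0.41 × 4.7 × 96.50) = 0.003979 kg/m³.
(x−vt)²/(4Dt) = (-23.5)²/(4 × 3.9 × 190) = 0.1863; exp(−0.1863) = 0.8300.
C = 0.003979 × 0.8300 = 0.00330 kg/m³.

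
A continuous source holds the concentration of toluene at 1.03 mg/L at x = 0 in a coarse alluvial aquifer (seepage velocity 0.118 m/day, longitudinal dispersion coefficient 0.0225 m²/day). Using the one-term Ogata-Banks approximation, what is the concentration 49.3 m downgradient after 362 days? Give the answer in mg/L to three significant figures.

0.0530 mg/L

For a continuous step input, C/C₀ ≈ ½·erfc((x−vt)/(2√(Dt))).
vt = 0.118 × 362 = 42.716 m and 2√(Dt) = 2√(0.0225 × 362) = 5.708 m.
Argument (x−vt)/(2√(Dt)) = (49.3 − 42.716)/5.708 = 1.153; ½·erfc(1.153) = 0.05149.
C = 1.03 × 0.05149 = 0.0530 mg/L.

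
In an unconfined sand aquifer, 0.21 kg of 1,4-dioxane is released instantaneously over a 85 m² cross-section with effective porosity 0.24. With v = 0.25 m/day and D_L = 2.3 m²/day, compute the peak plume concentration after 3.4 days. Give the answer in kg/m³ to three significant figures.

The peak of an instantaneous 1D plume sits at x = vt; there the Gaussian factor is 1 and C_max = M/(n_e·A·√(4πDt)), where n_e·A is the pore area the mass is dissolved in.
√(4πDt) = √(4π × 2.3 × 3.4) = 9.913 m, so C_max = 0.21/(0.24 × 85 × 9.913) = 0.00104 kg/m³.

0.00104 kg/m³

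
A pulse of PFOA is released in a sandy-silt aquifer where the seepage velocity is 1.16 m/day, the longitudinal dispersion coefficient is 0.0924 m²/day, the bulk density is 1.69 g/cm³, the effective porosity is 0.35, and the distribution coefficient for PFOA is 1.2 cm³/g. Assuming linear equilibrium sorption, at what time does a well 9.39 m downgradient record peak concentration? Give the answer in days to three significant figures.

Retardation factor R = 1 + ρ_b·K_d/n = 1 + 1.69 × 1.2/0.35 = 6.794.
Sorption retards both mechanisms: v_R = v/R = 0.1707 m/day, D_R = D/R = 0.01360 m²/day.
Peak time from v_R²t² + 2D_R t − x² = 0: t = (√(D_R² + v_R²x²) − D_R)/v_R².
√(D_R² + v_R²x²) = √(0.01360² + 0.1707² × 9.39²) = 1.603; v_R² = 0.02914.
t = (1.603 − 0.01360)/0.02914 = 54.5 days.

54.5 days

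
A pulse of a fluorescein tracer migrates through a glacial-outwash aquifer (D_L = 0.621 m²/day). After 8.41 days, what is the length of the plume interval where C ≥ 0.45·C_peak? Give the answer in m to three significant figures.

The plume is Gaussian with σ = √(2Dt) = √(2 × 0.621 × 8.41) = 3.232 m.
C/C_peak = exp(−Δx²/(2σ²)) = 0.45 ⇒ Δx = σ·√(−2 ln 0.45) = 3.232 × 1.264 = 4.085 m.
Width = 2Δx = 8.17 m.

8.17 m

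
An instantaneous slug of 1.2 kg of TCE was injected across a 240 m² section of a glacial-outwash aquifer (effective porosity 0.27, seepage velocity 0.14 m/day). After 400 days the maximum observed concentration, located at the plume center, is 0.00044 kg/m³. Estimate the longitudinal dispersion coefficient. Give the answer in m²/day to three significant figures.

0.352 m²/day

At the plume center C_max = M/(n_e·A·√(4πDt)), so D = M²/(4πt·(n_e·A·C_max)²).
n_e·A·C_max = 0.27 × 240 × 0.00044 = 0.02851 kg/m.
D = 1.2²/(4π × 400 × 0.02851²) = 0.352 m²/day.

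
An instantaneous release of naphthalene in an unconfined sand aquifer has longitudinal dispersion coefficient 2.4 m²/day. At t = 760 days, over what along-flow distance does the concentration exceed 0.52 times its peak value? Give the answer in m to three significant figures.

The plume is Gaussian with σ = √(2Dt) = √(2 × 2.4 × 760) = 60.40 m.
C/C_peak = exp(−Δx²/(2σ²)) = 0.52 ⇒ Δx = σ·√(−2 ln 0.52) = 60.40 × 1.144 = 69.10 m.
Width = 2Δx = 138 m.

138 m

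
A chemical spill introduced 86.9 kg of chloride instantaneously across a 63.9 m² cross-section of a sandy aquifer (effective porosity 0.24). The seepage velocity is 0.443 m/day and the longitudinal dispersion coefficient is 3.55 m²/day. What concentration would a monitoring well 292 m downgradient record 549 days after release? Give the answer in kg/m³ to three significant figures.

0.0267 kg/m³

For an instantaneous plane source, C(x,t) = M/(n_e·A·√(4πDt)) · exp(−(x−vt)²/(4Dt)), with n_e·A the pore (flow) area.
Plume center vt = 0.443 × 549 = 243.207 m, so the well at 292 m is 48.793 m downgradient of the peak.
√(4πDt) = 156.5 m, giving peak height M/(n_e·A·√(4πDt)) = 86.9/(0.24 × 63.9 × 156.5) = 0.03621 kg/m³.
(x−vt)²/(4Dt) = (48.793)²/(4 × 3.55 × 549) = 0.3054; exp(−0.3054) = 0.7368.
C = 0.03621 × 0.7368 = 0.0267 kg/m³.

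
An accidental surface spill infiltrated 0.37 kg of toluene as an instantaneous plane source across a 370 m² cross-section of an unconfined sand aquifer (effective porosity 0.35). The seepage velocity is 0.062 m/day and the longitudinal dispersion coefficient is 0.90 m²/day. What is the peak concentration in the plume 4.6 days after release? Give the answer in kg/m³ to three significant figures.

0.000396 kg/m³

The peak of an instantaneous 1D plume sits at x = vt; there the Gaussian factor is 1 and C_max = M/(n_e·A·√(4πDt)), where n_e·A is the pore area the mass is dissolved in.
√(4πDt) = √(4π × 0.90 × 4.6) = 7.213 m, so C_max = 0.37/(0.35 × 370 × 7.213) = 0.000396 kg/m³.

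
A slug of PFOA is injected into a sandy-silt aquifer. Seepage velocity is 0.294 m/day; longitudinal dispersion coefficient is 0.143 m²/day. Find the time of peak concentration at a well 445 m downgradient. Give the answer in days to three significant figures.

1510 days

For the 1D instantaneous-source solution, setting ∂C/∂t = 0 at fixed x gives v²t² + 2Dt − x² = 0, so t = (√(D² + v²x²) − D)/v².
√(D² + v²x²) = √(0.143² + 0.294² × 445²) = 130.8; v² = 0.086436.
t = (130.8 − 0.143)/0.086436 = 1510 days (vs. the pure-advection estimate x/v = 1510 d).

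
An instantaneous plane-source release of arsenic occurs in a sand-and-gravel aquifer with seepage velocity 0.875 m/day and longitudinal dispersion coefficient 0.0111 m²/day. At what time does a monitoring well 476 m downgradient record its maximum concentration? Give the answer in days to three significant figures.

For the 1D instantaneous-source solution, setting ∂C/∂t = 0 at fixed x gives v²t² + 2Dt − x² = 0, so t = (√(D² + v²x²) − D)/v².
√(D² + v²x²) = √(0.0111² + 0.875² × 476²) = 416.5; v² = 0.765625.
t = (416.5 − 0.0111)/0.765625 = 544 days (vs. the pure-advection estimate x/v = 544 d).

544 days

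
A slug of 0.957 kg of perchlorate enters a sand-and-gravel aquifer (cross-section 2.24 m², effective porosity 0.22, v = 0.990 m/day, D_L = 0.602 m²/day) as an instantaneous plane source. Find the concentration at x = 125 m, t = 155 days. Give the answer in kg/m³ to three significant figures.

0.00648 kg/m³

For an instantaneous plane source, C(x,t) = M/(n_e·A·√(4πDt)) · exp(−(x−vt)²/(4Dt)), with n_e·A the pore (flow) area.
Plume center vt = 0.990 × 155 = 153.45 m, so the well at 125 m is 28.45 m upgradient of the peak.
√(4πDt) = 34.24 m, giving peak height M/(n_e·A·√(4πDt)) = 0.957/(0.22 × 2.24 × 34.24) = 0.05672 kg/m³.
(x−vt)²/(4Dt) = (-28.45)²/(4 × 0.602 × 155) = 2.169; exp(−2.169) = 0.1143.
C = 0.05672 × 0.1143 = 0.00648 kg/m³.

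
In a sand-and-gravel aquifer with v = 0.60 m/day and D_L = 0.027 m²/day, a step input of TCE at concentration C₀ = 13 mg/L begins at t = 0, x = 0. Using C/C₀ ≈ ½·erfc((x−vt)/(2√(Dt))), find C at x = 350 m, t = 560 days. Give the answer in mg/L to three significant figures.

For a continuous step input, C/C₀ ≈ ½·erfc((x−vt)/(2√(Dt))).
vt = 0.60 × 560 = 336 m and 2√(Dt) = 2√(0.027 × 560) = 7.777 m.
Argument (x−vt)/(2√(Dt)) = (350 − 336)/7.777 = 1.800; ½·erfc(1.800) = 0.005455.
C = 13 × 0.005455 = 0.0709 mg/L.

0.0709 mg/L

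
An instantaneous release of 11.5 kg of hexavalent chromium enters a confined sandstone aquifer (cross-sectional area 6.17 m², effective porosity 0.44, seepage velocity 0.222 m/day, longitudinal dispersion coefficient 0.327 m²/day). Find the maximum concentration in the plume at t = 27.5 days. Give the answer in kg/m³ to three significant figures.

0.398 kg/m³

The peak of an instantaneous 1D plume sits at x = vt; there the Gaussian factor is 1 and C_max = M/(n_e·A·√(4πDt)), where n_e·A is the pore area the mass is dissolved in.
√(4πDt) = √(4π × 0.327 × 27.5) = 10.63 m, so C_max = 11.5/(0.44 × 6.17 × 10.63) = 0.398 kg/m³.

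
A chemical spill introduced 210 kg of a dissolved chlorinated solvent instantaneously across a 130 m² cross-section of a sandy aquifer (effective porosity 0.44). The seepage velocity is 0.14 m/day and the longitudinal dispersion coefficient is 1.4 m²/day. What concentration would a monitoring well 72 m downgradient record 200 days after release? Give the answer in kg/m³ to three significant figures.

For an instantaneous plane source, C(x,t) = M/(n_e·A·√(4πDt)) · exp(−(x−vt)²/(4Dt)), with n_e·A the pore (flow) area.
Plume center vt = 0.14 × 200 = 28 m, so the well at 72 m is 44 m downgradient of the peak.
√(4πDt) = 59.32 m, giving peak height M/(n_e·A·√(4πDt)) = 210/(0.44 × 130 × 59.32) = 0.06189 kg/m³.
(x−vt)²/(4Dt) = (44)²/(4 × 1.4 × 200) = 1.729; exp(−1.729) = 0.1775.
C = 0.06189 × 0.1775 = 0.0110 kg/m³.

0.0110 kg/m³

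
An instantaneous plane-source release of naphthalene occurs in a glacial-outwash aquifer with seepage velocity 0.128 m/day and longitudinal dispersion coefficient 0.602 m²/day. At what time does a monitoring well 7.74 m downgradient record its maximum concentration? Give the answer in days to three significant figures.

For the 1D instantaneous-source solution, setting ∂C/∂t = 0 at fixed x gives v²t² + 2Dt − x² = 0, so t = (√(D² + v²x²) − D)/v².
√(D² + v²x²) = √(0.602² + 0.128² × 7.74²) = 1.159; v² = 0.016384.
t = (1.159 − 0.602)/0.016384 = 34.0 days (vs. the pure-advection estimate x/v = 60.5 d).

34.0 days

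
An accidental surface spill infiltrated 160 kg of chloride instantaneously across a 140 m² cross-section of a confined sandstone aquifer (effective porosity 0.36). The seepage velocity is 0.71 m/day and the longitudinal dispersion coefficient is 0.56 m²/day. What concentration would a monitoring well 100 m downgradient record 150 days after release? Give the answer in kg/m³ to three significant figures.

0.0862 kg/m³

For an instantaneous plane source, C(x,t) = M/(n_e·A·√(4πDt)) · exp(−(x−vt)²/(4Dt)), with n_e·A the pore (flow) area.
Plume center vt = 0.71 × 150 = 106.5 m, so the well at 100 m is 6.5 m upgradient of the peak.
√(4πDt) = 32.49 m, giving peak height M/(n_e·A·√(4πDt)) = 160/(0.36 × 140 × 32.49) = 0.09771 kg/m³.
(x−vt)²/(4Dt) = (-6.5)²/(4 × 0.56 × 150) = 0.1257; exp(−0.1257) = 0.8819.
C = 0.09771 × 0.8819 = 0.0862 kg/m³.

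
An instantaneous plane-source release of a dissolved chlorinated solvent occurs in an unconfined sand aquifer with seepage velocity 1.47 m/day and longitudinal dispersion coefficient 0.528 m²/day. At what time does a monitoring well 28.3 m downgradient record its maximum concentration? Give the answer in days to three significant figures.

For the 1D instantaneous-source solution, setting ∂C/∂t = 0 at fixed x gives v²t² + 2Dt − x² = 0, so t = (√(D² + v²x²) − D)/v².
√(D² + v²x²) = √(0.528² + 1.47² × 28.3²) = 41.60; v² = 2.1609.
t = (41.60 − 0.528)/2.1609 = 19.0 days (vs. the pure-advection estimate x/v = 19.3 d).

19.0 days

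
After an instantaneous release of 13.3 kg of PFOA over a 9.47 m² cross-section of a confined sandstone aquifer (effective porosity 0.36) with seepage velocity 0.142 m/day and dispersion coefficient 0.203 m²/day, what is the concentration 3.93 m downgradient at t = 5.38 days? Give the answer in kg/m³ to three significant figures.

For an instantaneous plane source, C(x,t) = M/(n_e·A·√(4πDt)) · exp(−(x−vt)²/(4Dt)), with n_e·A the pore (flow) area.
Plume center vt = 0.142 × 5.38 = 0.76396 m, so the well at 3.93 m is 3.16604 m downgradient of the peak.
√(4πDt) = 3.705 m, giving peak height M/(n_e·A·√(4πDt)) = 13.3/(0.36 × 9.47 × 3.705) = 1.053 kg/m³.
(x−vt)²/(4Dt) = (3.16604)²/(4 × 0.203 × 5.38) = 2.295; exp(−2.295) = 0.1008.
C = 1.053 × 0.1008 = 0.106 kg/m³.

0.106 kg/m³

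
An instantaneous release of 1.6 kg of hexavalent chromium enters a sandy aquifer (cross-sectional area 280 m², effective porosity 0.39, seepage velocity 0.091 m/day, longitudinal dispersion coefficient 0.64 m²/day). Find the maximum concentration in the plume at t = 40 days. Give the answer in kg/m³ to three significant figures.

0.000817 kg/m³

The peak of an instantaneous 1D plume sits at x = vt; there the Gaussian factor is 1 and C_max = M/(n_e·A·√(4πDt)), where n_e·A is the pore area the mass is dissolved in.
√(4πDt) = √(4π × 0.64 × 40) = 17.94 m, so C_max = 1.6/(0.39 × 280 × 17.94) = 0.000817 kg/m³.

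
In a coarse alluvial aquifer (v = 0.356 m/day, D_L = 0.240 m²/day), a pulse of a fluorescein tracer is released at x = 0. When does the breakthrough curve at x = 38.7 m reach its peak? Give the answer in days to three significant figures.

For the 1D instantaneous-source solution, setting ∂C/∂t = 0 at fixed x gives v²t² + 2Dt − x² = 0, so t = (√(D² + v²x²) − D)/v².
√(D² + v²x²) = √(0.240² + 0.356² × 38.7²) = 13.78; v² = 0.126736.
t = (13.78 − 0.240)/0.126736 = 107 days (vs. the pure-advection estimate x/v = 109 d).

107 days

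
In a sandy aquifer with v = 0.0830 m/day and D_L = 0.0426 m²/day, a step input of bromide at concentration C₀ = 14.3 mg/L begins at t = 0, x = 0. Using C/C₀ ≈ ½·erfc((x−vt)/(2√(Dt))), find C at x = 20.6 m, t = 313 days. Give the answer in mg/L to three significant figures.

12.2 mg/L

For a continuous step input, C/C₀ ≈ ½·erfc((x−vt)/(2√(Dt))).
vt = 0.0830 × 313 = 25.979 m and 2√(Dt) = 2√(0.0426 × 313) = 7.303 m.
Argument (x−vt)/(2√(Dt)) = (20.6 − 25.979)/7.303 = -0.7365; ½·erfc(-0.7365) = 0.8512.
C = 14.3 × 0.8512 = 12.2 mg/L.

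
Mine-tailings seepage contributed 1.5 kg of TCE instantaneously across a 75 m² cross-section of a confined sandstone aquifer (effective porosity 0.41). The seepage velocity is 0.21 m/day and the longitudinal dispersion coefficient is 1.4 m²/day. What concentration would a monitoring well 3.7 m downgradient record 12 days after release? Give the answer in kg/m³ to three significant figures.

0.00329 kg/m³

For an instantaneous plane source, C(x,t) = M/(n_e·A·√(4πDt)) · exp(−(x−vt)²/(4Dt)), with n_e·A the pore (flow) area.
Plume center vt = 0.21 × 12 = 2.52 m, so the well at 3.7 m is 1.18 m downgradient of the peak.
√(4πDt) = 14.53 m, giving peak height M/(n_e·A·√(4πDt)) = 1.5/(0.41 × 75 × 14.53) = 0.003357 kg/m³.
(x−vt)²/(4Dt) = (1.18)²/(4 × 1.4 × 12) = 0.02072; exp(−0.02072) = 0.9795.
C = 0.003357 × 0.9795 = 0.00329 kg/m³.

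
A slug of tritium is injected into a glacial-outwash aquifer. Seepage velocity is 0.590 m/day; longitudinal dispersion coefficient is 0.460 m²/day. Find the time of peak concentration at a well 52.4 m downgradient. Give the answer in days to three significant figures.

87.5 days

For the 1D instantaneous-source solution, setting ∂C/∂t = 0 at fixed x gives v²t² + 2Dt − x² = 0, so t = (√(D² + v²x²) − D)/v².
√(D² + v²x²) = √(0.460² + 0.590² × 52.4²) = 30.92; v² = 0.3481.
t = (30.92 − 0.460)/0.3481 = 87.5 days (vs. the pure-advection estimate x/v = 88.8 d).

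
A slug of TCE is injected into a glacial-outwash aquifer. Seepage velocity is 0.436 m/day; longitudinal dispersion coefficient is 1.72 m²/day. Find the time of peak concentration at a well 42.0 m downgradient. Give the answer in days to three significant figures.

For the 1D instantaneous-source solution, setting ∂C/∂t = 0 at fixed x gives v²t² + 2Dt − x² = 0, so t = (√(D² + v²x²) − D)/v².
√(D² + v²x²) = √(1.72² + 0.436² × 42.0²) = 18.39; v² = 0.190096.
t = (18.39 − 1.72)/0.190096 = 87.7 days (vs. the pure-advection estimate x/v = 96.3 d).

87.7 days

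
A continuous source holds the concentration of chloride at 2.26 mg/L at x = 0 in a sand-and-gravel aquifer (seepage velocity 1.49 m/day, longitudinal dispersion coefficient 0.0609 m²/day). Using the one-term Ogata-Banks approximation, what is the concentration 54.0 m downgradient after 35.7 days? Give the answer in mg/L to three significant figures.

0.790 mg/L

For a continuous step input, C/C₀ ≈ ½·erfc((x−vt)/(2√(Dt))).
vt = 1.49 × 35.7 = 53.193 m and 2√(Dt) = 2√(0.0609 × 35.7) = 2.949 m.
Argument (x−vt)/(2√(Dt)) = (54.0 − 53.193)/2.949 = 0.2737; ½·erfc(0.2737) = 0.3494.
C = 2.26 × 0.3494 = 0.790 mg/L.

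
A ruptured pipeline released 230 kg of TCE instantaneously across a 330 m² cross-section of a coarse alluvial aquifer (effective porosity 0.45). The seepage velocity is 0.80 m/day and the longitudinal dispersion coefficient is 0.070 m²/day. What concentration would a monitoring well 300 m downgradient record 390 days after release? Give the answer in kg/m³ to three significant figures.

For an instantaneous plane source, C(x,t) = M/(n_e·A·√(4πDt)) · exp(−(x−vt)²/(4Dt)), with n_e·A the pore (flow) area.
Plume center vt = 0.80 × 390 = 312 m, so the well at 300 m is 12 m upgradient of the peak.
√(4πDt) = 18.52 m, giving peak height M/(n_e·A·√(4πDt)) = 230/(0.45 × 330 × 18.52) = 0.08363 kg/m³.
(x−vt)²/(4Dt) = (-12)²/(4 × 0.070 × 390) = 1.319; exp(−1.319) = 0.2674.
C = 0.08363 × 0.2674 = 0.0224 kg/m³.

0.0224 kg/m³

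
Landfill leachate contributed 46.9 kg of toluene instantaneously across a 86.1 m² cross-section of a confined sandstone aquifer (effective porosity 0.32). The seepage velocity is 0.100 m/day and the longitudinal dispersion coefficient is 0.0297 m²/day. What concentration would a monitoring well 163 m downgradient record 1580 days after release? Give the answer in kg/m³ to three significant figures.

0.0614 kg/m³

For an instantaneous plane source, C(x,t) = M/(n_e·A·√(4πDt)) · exp(−(x−vt)²/(4Dt)), with n_e·A the pore (flow) area.
Plume center vt = 0.100 × 1580 = 158 m, so the well at 163 m is 5 m downgradient of the peak.
√(4πDt) = 24.28 m, giving peak height M/(n_e·A·√(4πDt)) = 46.9/(0.32 × 86.1 × 24.28) = 0.07011 kg/m³.
(x−vt)²/(4Dt) = (5)²/(4 × 0.0297 × 1580) = 0.1332; exp(−0.1332) = 0.8753.
C = 0.07011 × 0.8753 = 0.0614 kg/m³.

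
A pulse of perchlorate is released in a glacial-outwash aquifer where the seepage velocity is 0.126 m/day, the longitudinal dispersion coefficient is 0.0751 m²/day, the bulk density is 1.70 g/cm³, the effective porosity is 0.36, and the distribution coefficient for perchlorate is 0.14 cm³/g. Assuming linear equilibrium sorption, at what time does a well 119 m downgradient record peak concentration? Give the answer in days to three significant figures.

1560 days

Retardation factor R = 1 + ρ_b·K_d/n = 1 + 1.70 × 0.14/0.36 = 1.661.
Sorption retards both mechanisms: v_R = v/R = 0.07586 m/day, D_R = D/R = 0.04521 m²/day.
Peak time from v_R²t² + 2D_R t − x² = 0: t = (√(D_R² + v_R²x²) − D_R)/v_R².
√(D_R² + v_R²x²) = √(0.04521² + 0.07586² × 119²) = 9.027; v_R² = 0.005755.
t = (9.027 − 0.04521)/0.005755 = 1560 days.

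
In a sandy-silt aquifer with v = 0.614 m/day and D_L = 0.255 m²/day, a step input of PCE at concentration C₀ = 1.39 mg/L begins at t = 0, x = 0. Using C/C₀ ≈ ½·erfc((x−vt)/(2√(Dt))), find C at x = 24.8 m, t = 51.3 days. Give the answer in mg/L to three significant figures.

1.26 mg/L

For a continuous step input, C/C₀ ≈ ½·erfc((x−vt)/(2√(Dt))).
vt = 0.614 × 51.3 = 31.4982 m and 2√(Dt) = 2√(0.255 × 51.3) = 7.234 m.
Argument (x−vt)/(2√(Dt)) = (24.8 − 31.4982)/7.234 = -0.9259; ½·erfc(-0.9259) = 0.9048.
C = 1.39 × 0.9048 = 1.26 mg/L.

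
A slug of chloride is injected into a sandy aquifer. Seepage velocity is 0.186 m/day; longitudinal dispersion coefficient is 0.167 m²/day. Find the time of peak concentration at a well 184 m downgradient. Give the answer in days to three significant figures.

For the 1D instantaneous-source solution, setting ∂C/∂t = 0 at fixed x gives v²t² + 2Dt − x² = 0, so t = (√(D² + v²x²) − D)/v².
√(D² + v²x²) = √(0.167² + 0.186² × 184²) = 34.22; v² = 0.034596.
t = (34.22 − 0.167)/0.034596 = 984 days (vs. the pure-advection estimate x/v = 989 d).

984 days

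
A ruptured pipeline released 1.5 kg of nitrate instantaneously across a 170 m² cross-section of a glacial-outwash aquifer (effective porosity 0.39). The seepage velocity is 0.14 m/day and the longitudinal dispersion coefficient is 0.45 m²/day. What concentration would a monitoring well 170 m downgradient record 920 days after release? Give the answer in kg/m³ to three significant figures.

0.000113 kg/m³

For an instantaneous plane source, C(x,t) = M/(n_e·A·√(4πDt)) · exp(−(x−vt)²/(4Dt)), with n_e·A the pore (flow) area.
Plume center vt = 0.14 × 920 = 128.8 m, so the well at 170 m is 41.2 m downgradient of the peak.
√(4πDt) = 72.13 m, giving peak height M/(n_e·A·√(4πDt)) = 1.5/(0.39 × 170 × 72.13) = 0.0003137 kg/m³.
(x−vt)²/(4Dt) = (41.2)²/(4 × 0.45 × 920) = 1.025; exp(−1.025) = 0.3588.
C = 0.0003137 × 0.3588 = 0.000113 kg/m³.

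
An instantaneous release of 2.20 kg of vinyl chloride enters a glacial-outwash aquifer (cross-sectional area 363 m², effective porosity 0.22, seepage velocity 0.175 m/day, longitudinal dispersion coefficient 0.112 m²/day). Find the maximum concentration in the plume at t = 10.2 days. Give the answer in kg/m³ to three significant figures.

0.00727 kg/m³

The peak of an instantaneous 1D plume sits at x = vt; there the Gaussian factor is 1 and C_max = M/(n_e·A·√(4πDt)), where n_e·A is the pore area the mass is dissolved in.
√(4πDt) = √(4π × 0.112 × 10.2) = 3.789 m, so C_max = 2.20/(0.22 × 363 × 3.789) = 0.00727 kg/m³.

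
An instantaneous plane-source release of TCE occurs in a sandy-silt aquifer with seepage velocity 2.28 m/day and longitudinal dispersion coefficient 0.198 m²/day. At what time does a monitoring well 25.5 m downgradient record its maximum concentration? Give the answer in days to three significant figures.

For the 1D instantaneous-source solution, setting ∂C/∂t = 0 at fixed x gives v²t² + 2Dt − x² = 0, so t = (√(D² + v²x²) − D)/v².
√(D² + v²x²) = √(0.198² + 2.28² × 25.5²) = 58.14; v² = 5.1984.
t = (58.14 − 0.198)/5.1984 = 11.1 days (vs. the pure-advection estimate x/v = 11.2 d).

11.1 days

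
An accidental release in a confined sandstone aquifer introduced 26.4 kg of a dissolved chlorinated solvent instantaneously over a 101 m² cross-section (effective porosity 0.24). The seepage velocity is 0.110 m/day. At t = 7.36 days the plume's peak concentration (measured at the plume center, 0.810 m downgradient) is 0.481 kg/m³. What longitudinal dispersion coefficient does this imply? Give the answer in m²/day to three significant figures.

0.0554 m²/day

At the plume center C_max = M/(n_e·A·√(4πDt)), so D = M²/(4πt·(n_e·A·C_max)²).
n_e·A·C_max = 0.24 × 101 × 0.481 = 11.66 kg/m.
D = 26.4²/(4π × 7.36 × 11.66²) = 0.0554 m²/day.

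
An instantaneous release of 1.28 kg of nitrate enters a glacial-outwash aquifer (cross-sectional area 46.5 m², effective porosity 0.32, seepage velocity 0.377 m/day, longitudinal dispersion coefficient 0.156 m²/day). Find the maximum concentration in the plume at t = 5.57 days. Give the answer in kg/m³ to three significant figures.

0.0260 kg/m³

The peak of an instantaneous 1D plume sits at x = vt; there the Gaussian factor is 1 and C_max = M/(n_e·A·√(4πDt)), where n_e·A is the pore area the mass is dissolved in.
√(4πDt) = √(4π × 0.156 × 5.57) = 3.304 m, so C_max = 1.28/(0.32 × 46.5 × 3.304) = 0.0260 kg/m³.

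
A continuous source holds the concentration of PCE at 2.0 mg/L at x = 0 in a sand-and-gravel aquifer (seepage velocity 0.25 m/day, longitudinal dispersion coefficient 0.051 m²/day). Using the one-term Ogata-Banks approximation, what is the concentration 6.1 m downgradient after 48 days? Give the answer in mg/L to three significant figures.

For a continuous step input, C/C₀ ≈ ½·erfc((x−vt)/(2√(Dt))).
vt = 0.25 × 48 = 12 m and 2√(Dt) = 2√(0.051 × 48) = 3.129 m.
Argument (x−vt)/(2√(Dt)) = (6.1 − 12)/3.129 = -1.886; ½·erfc(-1.886) = 0.9962.
C = 2.0 × 0.9962 = 1.99 mg/L.

1.99 mg/L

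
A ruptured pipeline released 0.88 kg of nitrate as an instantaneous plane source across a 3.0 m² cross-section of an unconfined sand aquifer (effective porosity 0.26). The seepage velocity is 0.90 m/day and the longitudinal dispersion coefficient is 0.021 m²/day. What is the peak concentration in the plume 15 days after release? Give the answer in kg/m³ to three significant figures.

0.567 kg/m³

The peak of an instantaneous 1D plume sits at x = vt; there the Gaussian factor is 1 and C_max = M/(n_e·A·√(4πDt)), where n_e·A is the pore area the mass is dissolved in.
√(4πDt) = √(4π × 0.021 × 15) = 1.990 m, so C_max = 0.88/(0.26 × 3.0 × 1.990) = 0.567 kg/m³.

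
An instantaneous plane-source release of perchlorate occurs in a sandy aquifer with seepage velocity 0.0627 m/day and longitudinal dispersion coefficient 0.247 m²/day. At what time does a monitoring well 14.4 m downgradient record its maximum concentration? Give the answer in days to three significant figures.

For the 1D instantaneous-source solution, setting ∂C/∂t = 0 at fixed x gives v²t² + 2Dt − x² = 0, so t = (√(D² + v²x²) − D)/v².
√(D² + v²x²) = √(0.247² + 0.0627² × 14.4²) = 0.9361; v² = 0.00393129.
t = (0.9361 − 0.247)/0.00393129 = 175 days (vs. the pure-advection estimate x/v = 230 d).

175 days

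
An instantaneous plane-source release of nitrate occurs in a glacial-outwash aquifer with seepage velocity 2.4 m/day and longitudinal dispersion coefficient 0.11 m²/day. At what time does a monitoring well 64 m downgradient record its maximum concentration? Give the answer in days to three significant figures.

26.6 days

For the 1D instantaneous-source solution, setting ∂C/∂t = 0 at fixed x gives v²t² + 2Dt − x² = 0, so t = (√(D² + v²x²) − D)/v².
√(D² + v²x²) = √(0.11² + 2.4² × 64²) = 153.6; v² = 5.76.
t = (153.6 − 0.11)/5.76 = 26.6 days (vs. the pure-advection estimate x/v = 26.7 d).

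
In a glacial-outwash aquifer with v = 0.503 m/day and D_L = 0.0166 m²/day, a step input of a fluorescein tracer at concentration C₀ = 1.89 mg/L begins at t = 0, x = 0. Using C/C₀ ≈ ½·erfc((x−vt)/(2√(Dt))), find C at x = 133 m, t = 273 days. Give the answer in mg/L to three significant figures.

For a continuous step input, C/C₀ ≈ ½·erfc((x−vt)/(2√(Dt))).
vt = 0.503 × 273 = 137.319 m and 2√(Dt) = 2√(0.0166 × 273) = 4.258 m.
Argument (x−vt)/(2√(Dt)) = (133 − 137.319)/4.258 = -1.014; ½·erfc(-1.014) = 0.9242.
C = 1.89 × 0.9242 = 1.75 mg/L.

1.75 mg/L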